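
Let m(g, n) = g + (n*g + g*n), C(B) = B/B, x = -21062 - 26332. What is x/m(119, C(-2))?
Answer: -15798/119 ≈ -132.76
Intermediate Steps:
x = -47394
C(B) = 1
m(g, n) = g + 2*g*n (m(g, n) = g + (g*n + g*n) = g + 2*g*n)
x/m(119, C(-2)) = -47394*1/(119*(1 + 2*1)) = -47394*1/(119*(1 + 2)) = -47394/(119*3) = -47394/357 = -47394*1/357 = -15798/119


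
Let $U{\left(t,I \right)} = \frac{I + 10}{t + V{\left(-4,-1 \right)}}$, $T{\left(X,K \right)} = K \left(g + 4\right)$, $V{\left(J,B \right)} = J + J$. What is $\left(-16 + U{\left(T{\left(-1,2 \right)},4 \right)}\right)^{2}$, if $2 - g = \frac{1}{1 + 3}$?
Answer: $144$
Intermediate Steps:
$g = \frac{7}{4}$ ($g = 2 - \frac{1}{1 + 3} = 2 - \frac{1}{4} = \frac{7}{4} \approx 1.75$)
$V{\left(J,B \right)} = 2 J$
$T{\left(X,K \right)} = \frac{23 K}{4}$ ($T{\left(X,K \right)} = K \left(\frac{7}{4} + 4\right) = K \frac{23}{4} = \frac{23 K}{4}$)
$U{\left(t,I \right)} = \frac{10 + I}{-8 + t}$ ($U{\left(t,I \right)} = \frac{I + 10}{t + 2 \left(-4\right)} = \frac{10 + I}{t - 8} = \frac{10 + I}{-8 + t}$)
$\left(-16 + U{\left(T{\left(-1,2 \right)},4 \right)}\right)^{2} = \left(-16 + \frac{10 + 4}{-8 + \frac{23}{4} \cdot 2}\right)^{2} = \left(-16 + \frac{1}{-8 + \frac{23}{2}} \cdot 14\right)^{2} = \left(-16 + \frac{1}{\frac{7}{2}} \cdot 14\right)^{2} = \left(-16 + \frac{2}{7} \cdot 14\right)^{2} = \left(-16 + 4\right)^{2} = \left(-12\right)^{2} = 144$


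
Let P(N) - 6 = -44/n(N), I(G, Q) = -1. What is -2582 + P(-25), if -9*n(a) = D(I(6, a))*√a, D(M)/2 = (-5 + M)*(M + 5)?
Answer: -2576 + 33*I/20 ≈ -2576.0 + 1.65*I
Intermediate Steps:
D(M) = 2*(-5 + M)*(5 + M) (D(M) = 2*((-5 + M)*(M + 5)) = 2*((-5 + M)*(5 + M)) = 2*(-5 + M)*(5 + M))
n(a) = 16*√a/3 (n(a) = -(-50 + 2*(-1)²)*√a/9 = -(-50 + 2*1)*√a/9 = -(-50 + 2)*√a/9 = -(-16)*√a/3 = 16*√a/3)
P(N) = 6 - 33/(4*√N) (P(N) = 6 - 44*3/(16*√N) = 6 - 33/(4*√N))
-2582 + P(-25) = -2582 + (6 - (-33)*I/20) = -2582 + (6 + 33*I/20) = -2576 + 33*I/20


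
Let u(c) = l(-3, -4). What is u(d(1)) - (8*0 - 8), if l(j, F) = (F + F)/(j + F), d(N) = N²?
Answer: 64/7 ≈ 9.1429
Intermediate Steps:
l(j, F) = 2*F/(F + j) (l(j, F) = (2*F)/(F + j) = 2*F/(F + j))
u(c) = 8/7 (u(c) = 2*(-4)/(-4 - 3) = 2*(-4)/(-7) = 2*(-4)*(-⅐) = 8/7)
u(d(1)) - (8*0 - 8) = 8/7 - (8*0 - 8) = 8/7 - (0 - 8) = 8/7 - 1*(-8) = 8/7 + 8 = 64/7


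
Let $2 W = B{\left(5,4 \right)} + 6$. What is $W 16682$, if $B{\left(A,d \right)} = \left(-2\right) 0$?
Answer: $50046$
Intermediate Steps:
$B{\left(A,d \right)} = 0$
$W = 3$ ($W = \frac{0 + 6}{2} = \frac{1}{2} \cdot 6 = 3$)
$W 16682 = 3 \cdot 16682 = 50046$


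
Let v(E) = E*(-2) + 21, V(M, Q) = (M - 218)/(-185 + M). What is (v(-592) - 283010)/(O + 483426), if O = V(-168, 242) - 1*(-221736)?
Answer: -99477165/248922572 ≈ -0.39963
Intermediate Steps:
V(M, Q) = (-218 + M)/(-185 + M)
O = 78273194/353 (O = (-218 - 168)/(-185 - 168) - 1*(-221736) = -386/(-353) + 221736 = -1/353*(-386) + 221736 = 386/353 + 221736 = 78273194/353 ≈ 2.2174e+5)
v(E) = 21 - 2*E (v(E) = -2*E + 21 = 21 - 2*E)
(v(-592) - 283010)/(O + 483426) = ((21 - 2*(-592)) - 283010)/(78273194/353 + 483426) = ((21 + 1184) - 283010)/(248922572/353) = (1205 - 283010)*(353/248922572) = -281805*353/248922572 = -99477165/248922572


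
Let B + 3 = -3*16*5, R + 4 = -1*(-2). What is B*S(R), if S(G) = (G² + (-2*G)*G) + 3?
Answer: 243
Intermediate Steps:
R = -2 (R = -4 - 1*(-2) = -4 + 2 = -2)
S(G) = 3 - G² (S(G) = (G² - 2*G²) + 3 = -G² + 3 = 3 - G²)
B = -243 (B = -3 - 3*16*5 = -3 - 48*5 = -3 - 240 = -243)
B*S(R) = -243*(3 - 1*(-2)²) = -243*(3 - 1*4) = -243*(3 - 4) = -243*(-1) = 243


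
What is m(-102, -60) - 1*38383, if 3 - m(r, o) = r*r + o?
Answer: -48724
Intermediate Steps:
m(r, o) = 3 - o - r**2 (m(r, o) = 3 - (r*r + o) = 3 - (r**2 + o) = 3 - (o + r**2) = 3 + (-o - r**2) = 3 - o - r**2)
m(-102, -60) - 1*38383 = (3 - 1*(-60) - 1*(-102)**2) - 1*38383 = (3 + 60 - 1*10404) - 38383 = (3 + 60 - 10404) - 38383 = -10341 - 38383 = -48724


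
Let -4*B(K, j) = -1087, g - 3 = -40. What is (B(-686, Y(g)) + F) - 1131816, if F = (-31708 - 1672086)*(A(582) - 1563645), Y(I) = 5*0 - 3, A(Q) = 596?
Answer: 10652449505447/4 ≈ 2.6631e+12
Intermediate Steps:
g = -37 (g = 3 - 40 = -37)
Y(I) = -3 (Y(I) = 0 - 3 = -3)
B(K, j) = 1087/4 (B(K, j) = -1/4*(-1087) = 1087/4)
F = 2663113507906 (F = (-31708 - 1672086)*(596 - 1563645) = -1703794*(-1563049) = 2663113507906)
(B(-686, Y(g)) + F) - 1131816 = (1087/4 + 2663113507906) - 1131816 = 10652454032711/4 - 1131816 = 10652449505447/4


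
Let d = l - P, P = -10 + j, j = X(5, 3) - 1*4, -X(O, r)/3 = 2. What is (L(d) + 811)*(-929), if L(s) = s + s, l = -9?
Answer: -773857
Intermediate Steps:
X(O, r) = -6 (X(O, r) = -3*2 = -6)
j = -10 (j = -6 - 1*4 = -6 - 4 = -10)
P = -20 (P = -10 - 10 = -20)
d = 11 (d = -9 - 1*(-20) = -9 + 20 = 11)
L(s) = 2*s
(L(d) + 811)*(-929) = (2*11 + 811)*(-929) = (22 + 811)*(-929) = 833*(-929) = -773857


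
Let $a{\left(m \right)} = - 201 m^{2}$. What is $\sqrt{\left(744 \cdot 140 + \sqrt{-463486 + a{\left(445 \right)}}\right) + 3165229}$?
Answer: $\sqrt{3269389 + i \sqrt{40266511}} \approx 1808.1 + 1.75 i$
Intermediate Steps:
$\sqrt{\left(744 \cdot 140 + \sqrt{-463486 + a{\left(445 \right)}}\right) + 3165229} = \sqrt{\left(744 \cdot 140 + \sqrt{-463486 - 201 \cdot 445^{2}}\right) + 3165229} = \sqrt{\left(104160 + \sqrt{-463486 - 39803025}\right) + 3165229} = \sqrt{\left(104160 + \sqrt{-40266511}\right) + 3165229} = \sqrt{\left(104160 + i \sqrt{40266511}\right) + 3165229} = \sqrt{3269389 + i \sqrt{40266511}}$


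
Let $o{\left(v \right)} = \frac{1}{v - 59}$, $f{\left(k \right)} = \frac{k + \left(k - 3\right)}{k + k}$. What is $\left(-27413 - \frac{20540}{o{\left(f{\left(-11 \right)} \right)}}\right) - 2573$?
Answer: $\frac{12743864}{11} \approx 1.1585 \cdot 10^{6}$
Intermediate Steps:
$f{\left(k \right)} = \frac{-3 + 2 k}{2 k}$ ($f{\left(k \right)} = \frac{k + \left(k - 3\right)}{2 k} = \left(k + \left(-3 + k\right)\right) \frac{1}{2 k} = \left(-3 + 2 k\right) \frac{1}{2 k} = \frac{-3 + 2 k}{2 k}$)
$o{\left(v \right)} = \frac{1}{-59 + v}$
$\left(-27413 - \frac{20540}{o{\left(f{\left(-11 \right)} \right)}}\right) - 2573 = \left(-27413 - \frac{20540}{\frac{1}{-59 + \frac{- \frac{3}{2} - 11}{-11}}}\right) - 2573 = \left(-27413 - \frac{20540}{\frac{1}{-59 - - \frac{25}{22}}}\right) - 2573 = \left(-27413 - \frac{20540}{\frac{1}{-59 + \frac{25}{22}}}\right) - 2573 = \left(-27413 - \frac{20540}{\frac{1}{- \frac{1273}{22}}}\right) - 2573 = \left(-27413 - \frac{20540}{- \frac{22}{1273}}\right) - 2573 = \left(-27413 - - \frac{13073710}{11}\right) - 2573 = \left(-27413 + \frac{13073710}{11}\right) - 2573 = \frac{12772167}{11} - 2573 = \frac{12743864}{11}$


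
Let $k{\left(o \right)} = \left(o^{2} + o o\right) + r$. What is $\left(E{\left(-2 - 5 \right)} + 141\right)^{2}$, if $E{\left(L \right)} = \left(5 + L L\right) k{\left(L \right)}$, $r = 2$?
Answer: $30702681$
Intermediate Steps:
$k{\left(o \right)} = 2 + 2 o^{2}$ ($k{\left(o \right)} = \left(o^{2} + o o\right) + 2 = \left(o^{2} + o^{2}\right) + 2 = 2 o^{2} + 2 = 2 + 2 o^{2}$)
$E{\left(L \right)} = \left(2 + 2 L^{2}\right) \left(5 + L^{2}\right)$ ($E{\left(L \right)} = \left(5 + L L\right) \left(2 + 2 L^{2}\right) = \left(5 + L^{2}\right) \left(2 + 2 L^{2}\right) = \left(2 + 2 L^{2}\right) \left(5 + L^{2}\right)$)
$\left(E{\left(-2 - 5 \right)} + 141\right)^{2} = \left(2 \left(1 + \left(-2 - 5\right)^{2}\right) \left(5 + \left(-2 - 5\right)^{2}\right) + 141\right)^{2} = \left(2 \left(1 + \left(-7\right)^{2}\right) \left(5 + \left(-7\right)^{2}\right) + 141\right)^{2} = \left(2 \left(1 + 49\right) \left(5 + 49\right) + 141\right)^{2} = \left(2 \cdot 50 \cdot 54 + 141\right)^{2} = \left(5400 + 141\right)^{2} = 5541^{2} = 30702681$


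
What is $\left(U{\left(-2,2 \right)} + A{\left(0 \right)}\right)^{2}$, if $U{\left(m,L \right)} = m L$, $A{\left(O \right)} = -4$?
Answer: $64$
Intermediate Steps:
$U{\left(m,L \right)} = L m$
$\left(U{\left(-2,2 \right)} + A{\left(0 \right)}\right)^{2} = \left(2 \left(-2\right) - 4\right)^{2} = \left(-4 - 4\right)^{2} = \left(-8\right)^{2} = 64$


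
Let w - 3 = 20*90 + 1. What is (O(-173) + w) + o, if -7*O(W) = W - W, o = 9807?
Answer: 11611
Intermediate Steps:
w = 1804 (w = 3 + (20*90 + 1) = 3 + (1800 + 1) = 3 + 1801 = 1804)
O(W) = 0 (O(W) = -(W - W)/7 = -1/7*0 = 0)
(O(-173) + w) + o = (0 + 1804) + 9807 = 1804 + 9807 = 11611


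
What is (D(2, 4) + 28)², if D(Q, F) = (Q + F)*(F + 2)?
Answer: 4096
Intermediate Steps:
D(Q, F) = (2 + F)*(F + Q) (D(Q, F) = (F + Q)*(2 + F) = (2 + F)*(F + Q))
(D(2, 4) + 28)² = ((4² + 2*4 + 2*2 + 4*2) + 28)² = ((16 + 8 + 4 + 8) + 28)² = (36 + 28)² = 64² = 4096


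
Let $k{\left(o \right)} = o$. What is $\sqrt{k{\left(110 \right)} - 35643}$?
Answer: $i \sqrt{35533} \approx 188.5 i$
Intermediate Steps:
$\sqrt{k{\left(110 \right)} - 35643} = \sqrt{110 - 35643} = \sqrt{-35533} = i \sqrt{35533}$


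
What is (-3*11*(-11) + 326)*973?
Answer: 670397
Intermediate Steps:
(-3*11*(-11) + 326)*973 = (-33*(-11) + 326)*973 = (363 + 326)*973 = 689*973 = 670397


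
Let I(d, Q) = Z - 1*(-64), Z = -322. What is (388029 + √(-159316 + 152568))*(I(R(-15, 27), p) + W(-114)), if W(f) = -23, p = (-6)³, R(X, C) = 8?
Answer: -109036149 - 562*I*√1687 ≈ -1.0904e+8 - 23083.0*I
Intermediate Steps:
p = -216
I(d, Q) = -258 (I(d, Q) = -322 - 1*(-64) = -322 + 64 = -258)
(388029 + √(-159316 + 152568))*(I(R(-15, 27), p) + W(-114)) = (388029 + √(-159316 + 152568))*(-258 - 23) = (388029 + √(-6748))*(-281) = (388029 + 2*I*√1687)*(-281) = -109036149 - 562*I*√1687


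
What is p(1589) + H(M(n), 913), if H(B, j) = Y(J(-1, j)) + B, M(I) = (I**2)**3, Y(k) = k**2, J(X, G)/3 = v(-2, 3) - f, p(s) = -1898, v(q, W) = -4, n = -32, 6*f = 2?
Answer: 1073740095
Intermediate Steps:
f = 1/3 (f = (1/6)*2 = 1/3 ≈ 0.33333)
J(X, G) = -13 (J(X, G) = 3*(-4 - 1*1/3) = 3*(-4 - 1/3) = 3*(-13/3) = -13)
M(I) = I**6
H(B, j) = 169 + B (H(B, j) = (-13)**2 + B = 169 + B)
p(1589) + H(M(n), 913) = -1898 + (169 + (-32)**6) = -1898 + (169 + 1073741824) = -1898 + 1073741993 = 1073740095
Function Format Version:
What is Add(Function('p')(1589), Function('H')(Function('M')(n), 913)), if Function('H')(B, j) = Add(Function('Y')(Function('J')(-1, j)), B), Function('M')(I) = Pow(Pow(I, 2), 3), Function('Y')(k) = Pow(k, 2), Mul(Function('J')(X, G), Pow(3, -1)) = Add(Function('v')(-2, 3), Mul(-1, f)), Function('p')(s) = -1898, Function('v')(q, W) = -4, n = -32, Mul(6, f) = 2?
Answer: 1073740095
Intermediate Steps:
f = Rational(1, 3) (f = Mul(Rational(1, 6), 2) = Rational(1, 3) ≈ 0.33333)
Function('J')(X, G) = -13 (Function('J')(X, G) = Mul(3, Add(-4, Mul(-1, Rational(1, 3)))) = Mul(3, Add(-4, Rational(-1, 3))) = Mul(3, Rational(-13, 3)) = -13)
Function('M')(I) = Pow(I, 6)
Function('H')(B, j) = Add(169, B) (Function('H')(B, j) = Add(Pow(-13, 2), B) = Add(169, B))
Add(Function('p')(1589), Function('H')(Function('M')(n), 913)) = Add(-1898, Add(169, Pow(-32, 6))) = Add(-1898, Add(169, 1073741824)) = Add(-1898, 1073741993) = 1073740095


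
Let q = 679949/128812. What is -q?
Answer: -679949/128812 ≈ -5.2786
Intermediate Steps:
q = 679949/128812 (q = 679949*(1/128812) = 679949/128812 ≈ 5.2786)
-q = -1*679949/128812 = -679949/128812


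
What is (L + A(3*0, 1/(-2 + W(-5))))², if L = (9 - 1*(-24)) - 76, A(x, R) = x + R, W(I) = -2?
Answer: 29929/16 ≈ 1870.6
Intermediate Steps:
A(x, R) = R + x
L = -43 (L = (9 + 24) - 76 = 33 - 76 = -43)
(L + A(3*0, 1/(-2 + W(-5))))² = (-43 + (1/(-2 - 2) + 3*0))² = (-43 + (1/(-4) + 0))² = (-43 + (-¼ + 0))² = (-43 - ¼)² = (-173/4)² = 29929/16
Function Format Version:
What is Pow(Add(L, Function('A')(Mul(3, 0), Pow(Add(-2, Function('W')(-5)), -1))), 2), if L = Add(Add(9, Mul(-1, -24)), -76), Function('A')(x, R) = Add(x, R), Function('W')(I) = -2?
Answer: Rational(29929, 16) ≈ 1870.6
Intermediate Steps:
Function('A')(x, R) = Add(R, x)
L = -43 (L = Add(Add(9, 24), -76) = Add(33, -76) = -43)
Pow(Add(L, Function('A')(Mul(3, 0), Pow(Add(-2, Function('W')(-5)), -1))), 2) = Pow(Add(-43, Add(Pow(Add(-2, -2), -1), Mul(3, 0))), 2) = Pow(Add(-43, Add(Pow(-4, -1), 0)), 2) = Pow(Add(-43, Add(Rational(-1, 4), 0)), 2) = Pow(Add(-43, Rational(-1, 4)), 2) = Pow(Rational(-173, 4), 2) = Rational(29929, 16)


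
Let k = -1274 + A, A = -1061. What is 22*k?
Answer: -51370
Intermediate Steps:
k = -2335 (k = -1274 - 1061 = -2335)
22*k = 22*(-2335) = -51370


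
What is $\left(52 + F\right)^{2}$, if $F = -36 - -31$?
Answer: $2209$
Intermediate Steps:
$F = -5$ ($F = -36 + 31 = -5$)
$\left(52 + F\right)^{2} = \left(52 - 5\right)^{2} = 47^{2} = 2209$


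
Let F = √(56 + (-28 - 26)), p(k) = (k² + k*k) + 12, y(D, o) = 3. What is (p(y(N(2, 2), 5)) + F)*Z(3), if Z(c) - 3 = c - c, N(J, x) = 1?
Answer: 90 + 3*√2 ≈ 94.243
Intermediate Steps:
Z(c) = 3 (Z(c) = 3 + (c - c) = 3 + 0 = 3)
p(k) = 12 + 2*k² (p(k) = (k² + k²) + 12 = 2*k² + 12 = 12 + 2*k²)
F = √2 (F = √(56 - 54) = √2 ≈ 1.4142)
(p(y(N(2, 2), 5)) + F)*Z(3) = ((12 + 2*3²) + √2)*3 = ((12 + 2*9) + √2)*3 = ((12 + 18) + √2)*3 = (30 + √2)*3 = 90 + 3*√2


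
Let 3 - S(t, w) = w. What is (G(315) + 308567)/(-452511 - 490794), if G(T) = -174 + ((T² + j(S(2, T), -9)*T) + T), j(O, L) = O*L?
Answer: -1292453/943305 ≈ -1.3701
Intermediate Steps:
S(t, w) = 3 - w
j(O, L) = L*O
G(T) = -174 + T + T² + T*(-27 + 9*T) (G(T) = -174 + ((T² + (-9*(3 - T))*T) + T) = -174 + ((T² + (-27 + 9*T)*T) + T) = -174 + ((T² + T*(-27 + 9*T)) + T) = -174 + (T + T² + T*(-27 + 9*T)) = -174 + T + T² + T*(-27 + 9*T))
(G(315) + 308567)/(-452511 - 490794) = ((-174 - 26*315 + 10*315²) + 308567)/(-452511 - 490794) = ((-174 - 8190 + 10*99225) + 308567)/(-943305) = ((-174 - 8190 + 992250) + 308567)*(-1/943305) = (983886 + 308567)*(-1/943305) = 1292453*(-1/943305) = -1292453/943305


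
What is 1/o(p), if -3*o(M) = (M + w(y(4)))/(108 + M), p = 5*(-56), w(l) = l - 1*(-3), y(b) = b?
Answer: -172/91 ≈ -1.8901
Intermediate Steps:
w(l) = 3 + l (w(l) = l + 3 = 3 + l)
p = -280
o(M) = -(7 + M)/(3*(108 + M)) (o(M) = -(M + (3 + 4))/(3*(108 + M)) = -(M + 7)/(3*(108 + M)) = -(7 + M)/(3*(108 + M)))
1/o(p) = 1/((-7 - 1*(-280))/(3*(108 - 280))) = 1/((⅓)*(-7 + 280)/(-172)) = 1/((⅓)*(-1/172)*273) = 1/(-91/172) = -172/91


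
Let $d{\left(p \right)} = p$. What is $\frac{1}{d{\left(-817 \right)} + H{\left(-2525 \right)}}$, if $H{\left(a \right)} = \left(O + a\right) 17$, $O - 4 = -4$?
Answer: $- \frac{1}{43742} \approx -2.2861 \cdot 10^{-5}$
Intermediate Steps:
$O = 0$ ($O = 4 - 4 = 0$)
$H{\left(a \right)} = 17 a$ ($H{\left(a \right)} = \left(0 + a\right) 17 = a 17 = 17 a$)
$\frac{1}{d{\left(-817 \right)} + H{\left(-2525 \right)}} = \frac{1}{-817 + 17 \left(-2525\right)} = \frac{1}{-817 - 42925} = \frac{1}{-43742} = - \frac{1}{43742}$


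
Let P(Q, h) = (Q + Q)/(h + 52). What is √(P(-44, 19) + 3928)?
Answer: 20*√49487/71 ≈ 62.664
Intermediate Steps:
P(Q, h) = 2*Q/(52 + h) (P(Q, h) = (2*Q)/(52 + h) = 2*Q/(52 + h))
√(P(-44, 19) + 3928) = √(2*(-44)/(52 + 19) + 3928) = √(2*(-44)/71 + 3928) = √(2*(-44)*(1/71) + 3928) = √(-88/71 + 3928) = √(278800/71) = 20*√49487/71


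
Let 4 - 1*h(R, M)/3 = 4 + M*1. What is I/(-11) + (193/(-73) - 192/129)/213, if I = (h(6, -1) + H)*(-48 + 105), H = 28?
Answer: -1181571250/7354677 ≈ -160.66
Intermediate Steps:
h(R, M) = -3*M (h(R, M) = 12 - 3*(4 + M*1) = 12 - 3*(4 + M) = 12 + (-12 - 3*M) = -3*M)
I = 1767 (I = (-3*(-1) + 28)*(-48 + 105) = (3 + 28)*57 = 31*57 = 1767)
I/(-11) + (193/(-73) - 192/129)/213 = 1767/(-11) + (193/(-73) - 192/129)/213 = 1767*(-1/11) + (193*(-1/73) - 192*1/129)*(1/213) = -1767/11 + (-193/73 - 64/43)*(1/213) = -1767/11 - 12971/3139*1/213 = -1767/11 - 12971/668607 = -1181571250/7354677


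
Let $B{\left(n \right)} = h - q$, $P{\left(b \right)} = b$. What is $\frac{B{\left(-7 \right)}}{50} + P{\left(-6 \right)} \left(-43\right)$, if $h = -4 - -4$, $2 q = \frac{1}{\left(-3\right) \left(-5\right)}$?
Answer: $\frac{386999}{1500} \approx 258.0$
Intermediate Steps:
$q = \frac{1}{30}$ ($q = \frac{1}{2 \left(\left(-3\right) \left(-5\right)\right)} = \frac{1}{2 \cdot 15} = \frac{1}{2} \cdot \frac{1}{15} = \frac{1}{30} \approx 0.033333$)
$h = 0$ ($h = -4 + 4 = 0$)
$B{\left(n \right)} = - \frac{1}{30}$ ($B{\left(n \right)} = 0 - \frac{1}{30} = - \frac{1}{30}$)
$\frac{B{\left(-7 \right)}}{50} + P{\left(-6 \right)} \left(-43\right) = - \frac{1}{30 \cdot 50} - -258 = \left(- \frac{1}{30}\right) \frac{1}{50} + 258 = - \frac{1}{1500} + 258 = \frac{386999}{1500}$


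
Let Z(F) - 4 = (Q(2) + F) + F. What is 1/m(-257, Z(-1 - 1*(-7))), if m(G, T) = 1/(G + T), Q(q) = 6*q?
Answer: -229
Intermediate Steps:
Z(F) = 16 + 2*F (Z(F) = 4 + ((6*2 + F) + F) = 4 + ((12 + F) + F) = 4 + (12 + 2*F) = 16 + 2*F)
1/m(-257, Z(-1 - 1*(-7))) = 1/(1/(-257 + (16 + 2*(-1 - 1*(-7))))) = 1/(1/(-257 + (16 + 2*(-1 + 7)))) = 1/(1/(-257 + (16 + 2*6))) = 1/(1/(-257 + (16 + 12))) = 1/(1/(-257 + 28)) = 1/(1/(-229)) = 1/(-1/229) = -229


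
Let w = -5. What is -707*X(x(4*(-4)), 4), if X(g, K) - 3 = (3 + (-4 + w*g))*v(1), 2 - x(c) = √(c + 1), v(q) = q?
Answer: 5656 - 3535*I*√15 ≈ 5656.0 - 13691.0*I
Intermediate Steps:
x(c) = 2 - √(1 + c) (x(c) = 2 - √(c + 1) = 2 - √(1 + c))
X(g, K) = 2 - 5*g (X(g, K) = 3 + (3 + (-4 - 5*g))*1 = 3 + (-1 - 5*g)*1 = 3 + (-1 - 5*g) = 2 - 5*g)
-707*X(x(4*(-4)), 4) = -707*(2 - 5*(2 - √(1 + 4*(-4)))) = -707*(2 - 5*(2 - √(1 - 16))) = -707*(2 - 5*(2 - √(-15))) = -707*(2 - 5*(2 - I*√15)) = -707*(2 + (-10 + 5*I*√15)) = -707*(-8 + 5*I*√15) = 5656 - 3535*I*√15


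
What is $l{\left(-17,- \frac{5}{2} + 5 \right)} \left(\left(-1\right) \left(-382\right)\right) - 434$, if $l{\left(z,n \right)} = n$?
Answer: $521$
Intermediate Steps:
$l{\left(-17,- \frac{5}{2} + 5 \right)} \left(\left(-1\right) \left(-382\right)\right) - 434 = \left(- \frac{5}{2} + 5\right) \left(\left(-1\right) \left(-382\right)\right) - 434 = \left(\left(-5\right) \frac{1}{2} + 5\right) 382 - 434 = \left(- \frac{5}{2} + 5\right) 382 - 434 = \frac{5}{2} \cdot 382 - 434 = 955 - 434 = 521$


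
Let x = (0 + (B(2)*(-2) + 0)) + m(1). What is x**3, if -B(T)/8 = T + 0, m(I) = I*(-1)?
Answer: 29791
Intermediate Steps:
m(I) = -I
B(T) = -8*T (B(T) = -8*(T + 0) = -8*T)
x = 31 (x = (0 + (-8*2*(-2) + 0)) - 1*1 = (0 + (-16*(-2) + 0)) - 1 = (0 + (32 + 0)) - 1 = (0 + 32) - 1 = 32 - 1 = 31)
x**3 = 31**3 = 29791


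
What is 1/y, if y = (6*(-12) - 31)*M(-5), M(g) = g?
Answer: 1/515 ≈ 0.0019417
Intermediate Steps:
y = 515 (y = (6*(-12) - 31)*(-5) = (-72 - 31)*(-5) = -103*(-5) = 515)
1/y = 1/515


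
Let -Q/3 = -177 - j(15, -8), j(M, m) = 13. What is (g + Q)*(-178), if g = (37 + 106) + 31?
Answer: -132432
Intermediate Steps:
g = 174 (g = 143 + 31 = 174)
Q = 570 (Q = -3*(-177 - 1*13) = -3*(-177 - 13) = -3*(-190) = 570)
(g + Q)*(-178) = (174 + 570)*(-178) = 744*(-178) = -132432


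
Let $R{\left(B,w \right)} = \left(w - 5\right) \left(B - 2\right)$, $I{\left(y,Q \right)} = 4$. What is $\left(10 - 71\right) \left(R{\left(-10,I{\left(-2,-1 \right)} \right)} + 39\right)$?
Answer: $-3111$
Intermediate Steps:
$R{\left(B,w \right)} = \left(-5 + w\right) \left(-2 + B\right)$
$\left(10 - 71\right) \left(R{\left(-10,I{\left(-2,-1 \right)} \right)} + 39\right) = \left(10 - 71\right) \left(\left(10 - -50 - 8 - 40\right) + 39\right) = - 61 \left(\left(10 + 50 - 8 - 40\right) + 39\right) = - 61 \left(12 + 39\right) = \left(-61\right) 51 = -3111$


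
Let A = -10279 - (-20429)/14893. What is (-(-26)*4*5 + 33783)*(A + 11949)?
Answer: 853861322917/14893 ≈ 5.7333e+7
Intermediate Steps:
A = -153064718/14893 (A = -10279 - (-20429)/14893 = -10279 - 1*(-20429/14893) = -10279 + 20429/14893 = -153064718/14893 ≈ -10278.)
(-(-26)*4*5 + 33783)*(A + 11949) = (-(-26)*4*5 + 33783)*(-153064718/14893 + 11949) = (-26*(-4)*5 + 33783)*(24891739/14893) = (104*5 + 33783)*(24891739/14893) = (520 + 33783)*(24891739/14893) = 34303*(24891739/14893) = 853861322917/14893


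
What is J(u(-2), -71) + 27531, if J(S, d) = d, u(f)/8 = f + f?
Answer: 27460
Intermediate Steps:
u(f) = 16*f (u(f) = 8*(f + f) = 8*(2*f) = 16*f)
J(u(-2), -71) + 27531 = -71 + 27531 = 27460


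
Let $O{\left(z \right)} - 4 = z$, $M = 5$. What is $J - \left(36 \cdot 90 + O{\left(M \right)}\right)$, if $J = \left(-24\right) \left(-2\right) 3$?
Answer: $-3105$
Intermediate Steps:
$O{\left(z \right)} = 4 + z$
$J = 144$ ($J = 48 \cdot 3 = 144$)
$J - \left(36 \cdot 90 + O{\left(M \right)}\right) = 144 - \left(36 \cdot 90 + \left(4 + 5\right)\right) = 144 - \left(3240 + 9\right) = 144 - 3249 = -3105$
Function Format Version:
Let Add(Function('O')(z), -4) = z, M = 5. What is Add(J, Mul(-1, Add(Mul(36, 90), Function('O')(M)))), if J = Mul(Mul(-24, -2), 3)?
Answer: -3105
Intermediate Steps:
Function('O')(z) = Add(4, z)
J = 144 (J = Mul(48, 3) = 144)
Add(J, Mul(-1, Add(Mul(36, 90), Function('O')(M)))) = Add(144, Mul(-1, Add(Mul(36, 90), Add(4, 5)))) = Add(144, Mul(-1, Add(3240, 9))) = Add(144, Mul(-1, 3249)) = Add(144, -3249) = -3105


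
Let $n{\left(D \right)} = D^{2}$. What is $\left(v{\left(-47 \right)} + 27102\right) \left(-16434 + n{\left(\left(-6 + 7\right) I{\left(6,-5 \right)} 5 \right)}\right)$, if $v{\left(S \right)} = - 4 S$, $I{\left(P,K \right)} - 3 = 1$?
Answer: $-437567860$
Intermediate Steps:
$I{\left(P,K \right)} = 4$ ($I{\left(P,K \right)} = 3 + 1 = 4$)
$\left(v{\left(-47 \right)} + 27102\right) \left(-16434 + n{\left(\left(-6 + 7\right) I{\left(6,-5 \right)} 5 \right)}\right) = \left(\left(-4\right) \left(-47\right) + 27102\right) \left(-16434 + \left(\left(-6 + 7\right) 4 \cdot 5\right)^{2}\right) = \left(188 + 27102\right) \left(-16434 + \left(1 \cdot 20\right)^{2}\right) = 27290 \left(-16434 + 20^{2}\right) = 27290 \left(-16434 + 400\right) = 27290 \left(-16034\right) = -437567860$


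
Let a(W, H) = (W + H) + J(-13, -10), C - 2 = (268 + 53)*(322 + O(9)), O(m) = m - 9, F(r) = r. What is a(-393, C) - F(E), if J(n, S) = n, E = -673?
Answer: 103631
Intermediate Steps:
O(m) = -9 + m
C = 103364 (C = 2 + (268 + 53)*(322 + (-9 + 9)) = 2 + 321*(322 + 0) = 2 + 321*322 = 2 + 103362 = 103364)
a(W, H) = -13 + H + W (a(W, H) = (W + H) - 13 = (H + W) - 13 = -13 + H + W)
a(-393, C) - F(E) = (-13 + 103364 - 393) - 1*(-673) = 102958 + 673 = 103631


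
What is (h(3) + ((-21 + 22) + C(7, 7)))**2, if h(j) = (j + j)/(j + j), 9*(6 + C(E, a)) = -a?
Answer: 1849/81 ≈ 22.827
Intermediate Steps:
C(E, a) = -6 - a/9 (C(E, a) = -6 + (-a)/9 = -6 - a/9)
h(j) = 1 (h(j) = (2*j)/((2*j)) = (2*j)*(1/(2*j)) = 1)
(h(3) + ((-21 + 22) + C(7, 7)))**2 = (1 + ((-21 + 22) + (-6 - 1/9*7)))**2 = (1 + (1 + (-6 - 7/9)))**2 = (1 + (1 - 61/9))**2 = (1 - 52/9)**2 = (-43/9)**2 = 1849/81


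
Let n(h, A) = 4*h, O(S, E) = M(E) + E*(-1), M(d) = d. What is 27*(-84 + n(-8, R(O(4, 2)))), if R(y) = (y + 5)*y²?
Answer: -3132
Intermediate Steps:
O(S, E) = 0 (O(S, E) = E + E*(-1) = E - E = 0)
R(y) = y²*(5 + y) (R(y) = (5 + y)*y² = y²*(5 + y))
27*(-84 + n(-8, R(O(4, 2)))) = 27*(-84 + 4*(-8)) = 27*(-84 - 32) = 27*(-116) = -3132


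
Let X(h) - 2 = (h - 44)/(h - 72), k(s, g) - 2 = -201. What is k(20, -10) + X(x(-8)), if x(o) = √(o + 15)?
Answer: -1016708/5177 - 28*√7/5177 ≈ -196.40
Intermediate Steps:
x(o) = √(15 + o)
k(s, g) = -199 (k(s, g) = 2 - 201 = -199)
X(h) = 2 + (-44 + h)/(-72 + h) (X(h) = 2 + (h - 44)/(h - 72) = 2 + (-44 + h)/(-72 + h))
k(20, -10) + X(x(-8)) = -199 + (-188 + 3*√(15 - 8))/(-72 + √(15 - 8)) = -199 + (-188 + 3*√7)/(-72 + √7)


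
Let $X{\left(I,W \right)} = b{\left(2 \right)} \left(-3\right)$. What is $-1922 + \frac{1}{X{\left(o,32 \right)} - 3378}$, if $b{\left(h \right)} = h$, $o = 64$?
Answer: $- \frac{6504049}{3384} \approx -1922.0$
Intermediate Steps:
$X{\left(I,W \right)} = -6$ ($X{\left(I,W \right)} = 2 \left(-3\right) = -6$)
$-1922 + \frac{1}{X{\left(o,32 \right)} - 3378} = -1922 + \frac{1}{-6 - 3378} = -1922 + \frac{1}{-3384} = -1922 - \frac{1}{3384} = - \frac{6504049}{3384}$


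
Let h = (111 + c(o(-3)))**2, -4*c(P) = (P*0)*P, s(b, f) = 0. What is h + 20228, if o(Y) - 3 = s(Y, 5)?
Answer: 32549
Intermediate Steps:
o(Y) = 3 (o(Y) = 3 + 0 = 3)
c(P) = 0 (c(P) = -P*0*P/4 = -0*P = -1/4*0 = 0)
h = 12321 (h = (111 + 0)**2 = 111**2 = 12321)
h + 20228 = 12321 + 20228 = 32549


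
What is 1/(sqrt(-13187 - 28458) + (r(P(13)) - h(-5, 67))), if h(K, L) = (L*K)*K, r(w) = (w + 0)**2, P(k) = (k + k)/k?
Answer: -1671/2833886 - I*sqrt(41645)/2833886 ≈ -0.00058965 - 7.2011e-5*I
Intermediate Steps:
P(k) = 2 (P(k) = (2*k)/k = 2)
r(w) = w**2
h(K, L) = L*K**2 (h(K, L) = (K*L)*K = L*K**2)
1/(sqrt(-13187 - 28458) + (r(P(13)) - h(-5, 67))) = 1/(sqrt(-13187 - 28458) + (2**2 - 67*(-5)**2)) = 1/(sqrt(-41645) + (4 - 67*25)) = 1/(I*sqrt(41645) + (4 - 1*1675)) = 1/(I*sqrt(41645) + (4 - 1675)) = 1/(I*sqrt(41645) - 1671) = 1/(-1671 + I*sqrt(41645))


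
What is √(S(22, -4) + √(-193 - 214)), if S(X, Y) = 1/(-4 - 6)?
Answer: √(-10 + 100*I*√407)/10 ≈ 3.1682 + 3.1839*I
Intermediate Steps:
S(X, Y) = -⅒ (S(X, Y) = 1/(-10) = -⅒)
√(S(22, -4) + √(-193 - 214)) = √(-⅒ + √(-193 - 214)) = √(-⅒ + √(-407)) = √(-⅒ + I*√407)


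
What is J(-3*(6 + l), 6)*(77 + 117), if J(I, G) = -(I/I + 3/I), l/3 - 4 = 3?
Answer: -5044/27 ≈ -186.81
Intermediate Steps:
l = 21 (l = 12 + 3*3 = 12 + 9 = 21)
J(I, G) = -1 - 3/I (J(I, G) = -(1 + 3/I) = -1 - 3/I)
J(-3*(6 + l), 6)*(77 + 117) = ((-3 - (-3)*(6 + 21))/((-3*(6 + 21))))*(77 + 117) = ((-3 - (-3)*27)/((-3*27)))*194 = ((-3 - 1*(-81))/(-81))*194 = -(-3 + 81)/81*194 = -1/81*78*194 = -26/27*194 = -5044/27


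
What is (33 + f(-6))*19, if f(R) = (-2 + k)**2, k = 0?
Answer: 703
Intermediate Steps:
f(R) = 4 (f(R) = (-2 + 0)**2 = (-2)**2 = 4)
(33 + f(-6))*19 = (33 + 4)*19 = 37*19 = 703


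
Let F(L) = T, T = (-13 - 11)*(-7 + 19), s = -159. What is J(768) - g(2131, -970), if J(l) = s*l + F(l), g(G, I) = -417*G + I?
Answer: 767197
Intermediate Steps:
g(G, I) = I - 417*G
T = -288 (T = -24*12 = -288)
F(L) = -288
J(l) = -288 - 159*l (J(l) = -159*l - 288 = -288 - 159*l)
J(768) - g(2131, -970) = (-288 - 159*768) - (-970 - 417*2131) = (-288 - 122112) - (-970 - 888627) = -122400 - 1*(-889597) = -122400 + 889597 = 767197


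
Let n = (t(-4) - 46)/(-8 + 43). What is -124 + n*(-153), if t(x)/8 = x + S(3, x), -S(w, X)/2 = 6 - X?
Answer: 4582/5 ≈ 916.40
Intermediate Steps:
S(w, X) = -12 + 2*X (S(w, X) = -2*(6 - X) = -12 + 2*X)
t(x) = -96 + 24*x (t(x) = 8*(x + (-12 + 2*x)) = 8*(-12 + 3*x) = -96 + 24*x)
n = -34/5 (n = ((-96 + 24*(-4)) - 46)/(-8 + 43) = ((-96 - 96) - 46)/35 = (-192 - 46)*(1/35) = -238*1/35 = -34/5 ≈ -6.8000)
-124 + n*(-153) = -124 - 34/5*(-153) = -124 + 5202/5 = 4582/5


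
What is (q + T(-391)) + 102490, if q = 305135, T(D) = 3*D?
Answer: 406452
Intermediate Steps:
(q + T(-391)) + 102490 = (305135 + 3*(-391)) + 102490 = (305135 - 1173) + 102490 = 303962 + 102490 = 406452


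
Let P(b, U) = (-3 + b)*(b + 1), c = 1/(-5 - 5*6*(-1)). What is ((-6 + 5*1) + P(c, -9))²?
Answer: 6497401/390625 ≈ 16.633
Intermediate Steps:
c = 1/25 (c = 1/(-5 - 30*(-1)) = 1/(-5 + 30) = 1/25 ≈ 0.040000)
P(b, U) = (1 + b)*(-3 + b) (P(b, U) = (-3 + b)*(1 + b) = (1 + b)*(-3 + b))
((-6 + 5*1) + P(c, -9))² = ((-6 + 5*1) + (-3 + (1/25)² - 2*1/25))² = ((-6 + 5) + (-3 + 1/625 - 2/25))² = (-1 - 1924/625)² = (-2549/625)² = 6497401/390625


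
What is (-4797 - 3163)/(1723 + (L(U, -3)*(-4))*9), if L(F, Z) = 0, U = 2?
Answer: -7960/1723 ≈ -4.6199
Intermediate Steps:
(-4797 - 3163)/(1723 + (L(U, -3)*(-4))*9) = (-4797 - 3163)/(1723 + (0*(-4))*9) = -7960/(1723 + 0*9) = -7960/(1723 + 0) = -7960/1723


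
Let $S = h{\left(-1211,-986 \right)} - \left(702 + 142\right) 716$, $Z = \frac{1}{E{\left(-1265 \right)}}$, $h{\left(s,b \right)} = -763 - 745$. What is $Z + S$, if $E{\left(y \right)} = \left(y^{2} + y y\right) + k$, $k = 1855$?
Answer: $- \frac{1939994796659}{3202305} \approx -6.0581 \cdot 10^{5}$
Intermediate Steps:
$h{\left(s,b \right)} = -1508$ ($h{\left(s,b \right)} = -763 - 745 = -1508$)
$E{\left(y \right)} = 1855 + 2 y^{2}$ ($E{\left(y \right)} = \left(y^{2} + y y\right) + 1855 = \left(y^{2} + y^{2}\right) + 1855 = 2 y^{2} + 1855 = 1855 + 2 y^{2}$)
$Z = \frac{1}{3202305}$ ($Z = \frac{1}{1855 + 2 \left(-1265\right)^{2}} = \frac{1}{1855 + 2 \cdot 1600225} = \frac{1}{1855 + 3200450} = \frac{1}{3202305} \approx 3.1228 \cdot 10^{-7}$)
$S = -605812$ ($S = -1508 - \left(702 + 142\right) 716 = -1508 - 844 \cdot 716 = -1508 - 604304 = -605812$)
$Z + S = \frac{1}{3202305} - 605812 = - \frac{1939994796659}{3202305}$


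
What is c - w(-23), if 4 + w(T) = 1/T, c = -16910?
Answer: -388837/23 ≈ -16906.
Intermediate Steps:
w(T) = -4 + 1/T
c - w(-23) = -16910 - (-4 + 1/(-23)) = -16910 - (-4 - 1/23) = -16910 - 1*(-93/23) = -16910 + 93/23 = -388837/23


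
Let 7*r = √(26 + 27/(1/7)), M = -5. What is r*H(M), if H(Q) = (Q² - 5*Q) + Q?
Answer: 45*√215/7 ≈ 94.261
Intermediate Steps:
H(Q) = Q² - 4*Q
r = √215/7 (r = √(26 + 27/(1/7))/7 = √(26 + 27/(⅐))/7 = √(26 + 27*7)/7 = √(26 + 189)/7 = √215/7 ≈ 2.0947)
r*H(M) = (√215/7)*(-5*(-4 - 5)) = (√215/7)*(-5*(-9)) = (√215/7)*45 = 45*√215/7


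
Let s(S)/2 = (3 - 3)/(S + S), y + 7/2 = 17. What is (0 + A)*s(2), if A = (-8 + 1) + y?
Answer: 0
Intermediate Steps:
y = 27/2 (y = -7/2 + 17 = 27/2 ≈ 13.500)
s(S) = 0 (s(S) = 2*((3 - 3)/(S + S)) = 2*(0/((2*S))) = 2*(0*(1/(2*S))) = 2*0 = 0)
A = 13/2 (A = (-8 + 1) + 27/2 = -7 + 27/2 = 13/2 ≈ 6.5000)
(0 + A)*s(2) = (0 + 13/2)*0 = (13/2)*0 = 0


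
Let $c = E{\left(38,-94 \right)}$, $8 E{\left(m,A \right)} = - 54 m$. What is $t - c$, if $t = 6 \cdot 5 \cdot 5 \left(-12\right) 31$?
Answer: $- \frac{111087}{2} \approx -55544.0$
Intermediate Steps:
$t = -55800$ ($t = 30 \cdot 5 \left(-12\right) 31 = 150 \left(-12\right) 31 = \left(-1800\right) 31 = -55800$)
$E{\left(m,A \right)} = - \frac{27 m}{4}$ ($E{\left(m,A \right)} = \frac{\left(-54\right) m}{8} = - \frac{27 m}{4}$)
$c = - \frac{513}{2}$ ($c = \left(- \frac{27}{4}\right) 38 = - \frac{513}{2} \approx -256.5$)
$t - c = -55800 - - \frac{513}{2} = -55800 + \frac{513}{2} = - \frac{111087}{2}$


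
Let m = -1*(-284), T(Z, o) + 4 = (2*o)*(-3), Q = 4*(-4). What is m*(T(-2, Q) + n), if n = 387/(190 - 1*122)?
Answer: 471653/17 ≈ 27744.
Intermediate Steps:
Q = -16
T(Z, o) = -4 - 6*o (T(Z, o) = -4 + (2*o)*(-3) = -4 - 6*o)
n = 387/68 (n = 387/(190 - 122) = 387/68 ≈ 5.6912)
m = 284
m*(T(-2, Q) + n) = 284*((-4 - 6*(-16)) + 387/68) = 284*((-4 + 96) + 387/68) = 284*(92 + 387/68) = 284*(6643/68) = 471653/17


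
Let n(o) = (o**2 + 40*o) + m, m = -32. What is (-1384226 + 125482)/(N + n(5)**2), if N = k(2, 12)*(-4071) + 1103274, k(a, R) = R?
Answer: -1258744/1091671 ≈ -1.1530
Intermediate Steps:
n(o) = -32 + o**2 + 40*o (n(o) = (o**2 + 40*o) - 32 = -32 + o**2 + 40*o)
N = 1054422 (N = 12*(-4071) + 1103274 = -48852 + 1103274 = 1054422)
(-1384226 + 125482)/(N + n(5)**2) = (-1384226 + 125482)/(1054422 + (-32 + 5**2 + 40*5)**2) = -1258744/(1054422 + (-32 + 25 + 200)**2) = -1258744/(1054422 + 193**2) = -1258744/(1054422 + 37249) = -1258744/1091671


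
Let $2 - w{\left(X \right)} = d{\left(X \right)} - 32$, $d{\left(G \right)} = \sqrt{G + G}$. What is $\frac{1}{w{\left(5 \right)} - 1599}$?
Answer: $- \frac{313}{489843} + \frac{\sqrt{10}}{2449215} \approx -0.00063769$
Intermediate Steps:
$d{\left(G \right)} = \sqrt{2} \sqrt{G}$ ($d{\left(G \right)} = \sqrt{2 G} = \sqrt{2} \sqrt{G}$)
$w{\left(X \right)} = 34 - \sqrt{2} \sqrt{X}$ ($w{\left(X \right)} = 2 - \left(\sqrt{2} \sqrt{X} - 32\right) = 2 - \left(-32 + \sqrt{2} \sqrt{X}\right) = 34 - \sqrt{2} \sqrt{X}$)
$\frac{1}{w{\left(5 \right)} - 1599} = \frac{1}{\left(34 - \sqrt{2} \sqrt{5}\right) - 1599} = \frac{1}{\left(34 - \sqrt{10}\right) - 1599} = \frac{1}{-1565 - \sqrt{10}}$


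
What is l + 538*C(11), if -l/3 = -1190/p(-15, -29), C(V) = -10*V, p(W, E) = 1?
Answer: -55610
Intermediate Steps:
l = 3570 (l = -(-3570)/1 = -(-3570) = -3*(-1190) = 3570)
l + 538*C(11) = 3570 + 538*(-10*11) = 3570 + 538*(-110) = 3570 - 59180 = -55610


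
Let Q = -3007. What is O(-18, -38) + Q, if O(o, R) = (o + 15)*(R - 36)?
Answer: -2785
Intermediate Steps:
O(o, R) = (-36 + R)*(15 + o) (O(o, R) = (15 + o)*(-36 + R) = (-36 + R)*(15 + o))
O(-18, -38) + Q = (-540 - 36*(-18) + 15*(-38) - 38*(-18)) - 3007 = (-540 + 648 - 570 + 684) - 3007 = 222 - 3007 = -2785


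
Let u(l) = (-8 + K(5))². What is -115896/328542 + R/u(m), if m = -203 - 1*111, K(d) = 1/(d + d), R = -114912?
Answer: -629344189556/341738437 ≈ -1841.6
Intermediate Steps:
K(d) = 1/(2*d)
m = -314 (m = -203 - 111 = -314)
u(l) = 6241/100 (u(l) = (-8 + (½)/5)² = (-8 + (½)*(⅕))² = (-8 + ⅒)² = (-79/10)² = 6241/100)
-115896/328542 + R/u(m) = -115896/328542 - 114912/6241/100 = -115896*1/328542 - 114912*100/6241 = -19316/54757 - 11491200/6241 = -629344189556/341738437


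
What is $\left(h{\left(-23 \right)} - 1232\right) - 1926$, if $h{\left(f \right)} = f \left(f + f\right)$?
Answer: $-2100$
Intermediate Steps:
$h{\left(f \right)} = 2 f^{2}$ ($h{\left(f \right)} = f 2 f = 2 f^{2}$)
$\left(h{\left(-23 \right)} - 1232\right) - 1926 = \left(2 \left(-23\right)^{2} - 1232\right) - 1926 = \left(2 \cdot 529 + \left(-1576 + 344\right)\right) - 1926 = \left(1058 - 1232\right) - 1926 = -174 - 1926 = -2100$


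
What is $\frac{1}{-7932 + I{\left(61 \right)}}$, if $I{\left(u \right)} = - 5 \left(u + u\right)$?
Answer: $- \frac{1}{8542} \approx -0.00011707$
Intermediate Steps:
$I{\left(u \right)} = - 10 u$ ($I{\left(u \right)} = - 5 \cdot 2 u = - 10 u$)
$\frac{1}{-7932 + I{\left(61 \right)}} = \frac{1}{-7932 - 610} = \frac{1}{-8542} = - \frac{1}{8542}$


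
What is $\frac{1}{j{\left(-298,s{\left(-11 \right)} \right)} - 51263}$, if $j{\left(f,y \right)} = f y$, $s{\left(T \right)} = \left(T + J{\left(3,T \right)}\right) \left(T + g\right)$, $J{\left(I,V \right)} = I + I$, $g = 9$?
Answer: $- \frac{1}{54243} \approx -1.8436 \cdot 10^{-5}$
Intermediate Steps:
$J{\left(I,V \right)} = 2 I$
$s{\left(T \right)} = \left(6 + T\right) \left(9 + T\right)$ ($s{\left(T \right)} = \left(T + 2 \cdot 3\right) \left(T + 9\right) = \left(T + 6\right) \left(9 + T\right) = \left(6 + T\right) \left(9 + T\right)$)
$\frac{1}{j{\left(-298,s{\left(-11 \right)} \right)} - 51263} = \frac{1}{- 298 \left(54 + \left(-11\right)^{2} + 15 \left(-11\right)\right) - 51263} = \frac{1}{- 298 \left(54 + 121 - 165\right) - 51263} = \frac{1}{\left(-298\right) 10 - 51263} = \frac{1}{-2980 - 51263} = \frac{1}{-54243} = - \frac{1}{54243}$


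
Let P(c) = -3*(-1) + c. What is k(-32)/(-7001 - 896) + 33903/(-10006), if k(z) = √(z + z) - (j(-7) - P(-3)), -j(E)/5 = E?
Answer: -267381781/79017382 - 8*I/7897 ≈ -3.3838 - 0.001013*I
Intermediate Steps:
j(E) = -5*E
P(c) = 3 + c
k(z) = -35 + √2*√z (k(z) = √(z + z) - (-5*(-7) - (3 - 3)) = √(2*z) - (35 - 1*0) = √2*√z - (35 + 0) = √2*√z - 1*35 = √2*√z - 35 = -35 + √2*√z)
k(-32)/(-7001 - 896) + 33903/(-10006) = (-35 + √2*√(-32))/(-7001 - 896) + 33903/(-10006) = (-35 + √2*(4*I*√2))/(-7897) + 33903*(-1/10006) = (-35 + 8*I)*(-1/7897) - 33903/10006 = (35/7897 - 8*I/7897) - 33903/10006 = -267381781/79017382 - 8*I/7897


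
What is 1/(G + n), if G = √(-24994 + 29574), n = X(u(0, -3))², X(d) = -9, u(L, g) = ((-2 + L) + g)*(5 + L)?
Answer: 81/1981 - 2*√1145/1981 ≈ 0.0067260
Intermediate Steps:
u(L, g) = (5 + L)*(-2 + L + g) (u(L, g) = (-2 + L + g)*(5 + L) = (5 + L)*(-2 + L + g))
n = 81 (n = (-9)² = 81)
G = 2*√1145 (G = √4580 = 2*√1145 ≈ 67.676)
1/(G + n) = 1/(2*√1145 + 81) = 1/(81 + 2*√1145)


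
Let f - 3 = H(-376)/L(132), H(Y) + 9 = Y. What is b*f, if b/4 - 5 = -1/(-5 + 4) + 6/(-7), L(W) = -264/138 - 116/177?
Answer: 28776654/9149 ≈ 3145.3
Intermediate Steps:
H(Y) = -9 + Y
L(W) = -10456/4071 (L(W) = -264*1/138 - 116*1/177 = -44/23 - 116/177 = -10456/4071)
f = 1598703/10456 (f = 3 + (-9 - 376)/(-10456/4071) = 3 - 385*(-4071/10456) = 3 + 1567335/10456 = 1598703/10456 ≈ 152.90)
b = 144/7 (b = 20 + 4*(-1/(-5 + 4) + 6/(-7)) = 20 + 4*(-1/(-1) + 6*(-⅐)) = 20 + 4*(-1*(-1) - 6/7) = 20 + 4*(1 - 6/7) = 20 + 4*(⅐) = 20 + 4/7 = 144/7 ≈ 20.571)
b*f = (144/7)*(1598703/10456) = 28776654/9149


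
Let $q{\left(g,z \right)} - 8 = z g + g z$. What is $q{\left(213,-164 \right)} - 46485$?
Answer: $-116341$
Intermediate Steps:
$q{\left(g,z \right)} = 8 + 2 g z$ ($q{\left(g,z \right)} = 8 + \left(z g + g z\right) = 8 + \left(g z + g z\right) = 8 + 2 g z$)
$q{\left(213,-164 \right)} - 46485 = \left(8 + 2 \cdot 213 \left(-164\right)\right) - 46485 = \left(8 - 69864\right) - 46485 = -69856 - 46485 = -116341$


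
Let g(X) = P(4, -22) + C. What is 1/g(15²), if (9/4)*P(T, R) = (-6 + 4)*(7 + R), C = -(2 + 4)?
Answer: 3/22 ≈ 0.13636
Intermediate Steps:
C = -6 (C = -1*6 = -6)
P(T, R) = -56/9 - 8*R/9 (P(T, R) = 4*((-6 + 4)*(7 + R))/9 = 4*(-2*(7 + R))/9 = 4*(-14 - 2*R)/9 = -56/9 - 8*R/9)
g(X) = 22/3 (g(X) = (-56/9 - 8/9*(-22)) - 6 = (-56/9 + 176/9) - 6 = 40/3 - 6 = 22/3)
1/g(15²) = 1/(22/3) = 3/22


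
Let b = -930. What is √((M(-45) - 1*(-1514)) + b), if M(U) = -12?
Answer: 2*√143 ≈ 23.917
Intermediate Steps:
√((M(-45) - 1*(-1514)) + b) = √((-12 - 1*(-1514)) - 930) = √((-12 + 1514) - 930) = √(1502 - 930) = √572 = 2*√143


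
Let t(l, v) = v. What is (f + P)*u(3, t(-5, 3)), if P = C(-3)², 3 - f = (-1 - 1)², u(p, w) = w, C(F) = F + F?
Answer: 105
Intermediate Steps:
C(F) = 2*F
f = -1 (f = 3 - (-1 - 1)² = 3 - 1*(-2)² = 3 - 1*4 = 3 - 4 = -1)
P = 36 (P = (2*(-3))² = (-6)² = 36)
(f + P)*u(3, t(-5, 3)) = (-1 + 36)*3 = 35*3 = 105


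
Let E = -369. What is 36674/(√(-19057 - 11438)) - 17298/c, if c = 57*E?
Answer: 1922/2337 - 36674*I*√30495/30495 ≈ 0.82242 - 210.01*I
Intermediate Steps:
c = -21033 (c = 57*(-369) = -21033)
36674/(√(-19057 - 11438)) - 17298/c = 36674/(√(-19057 - 11438)) - 17298/(-21033) = 36674/(√(-30495)) - 17298*(-1/21033) = 36674/((I*√30495)) + 1922/2337 = 36674*(-I*√30495/30495) + 1922/2337 = -36674*I*√30495/30495 + 1922/2337 = 1922/2337 - 36674*I*√30495/30495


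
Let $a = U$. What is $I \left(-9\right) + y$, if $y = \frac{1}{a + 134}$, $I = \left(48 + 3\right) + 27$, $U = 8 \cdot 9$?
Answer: $- \frac{144611}{206} \approx -702.0$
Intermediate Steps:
$U = 72$
$a = 72$
$I = 78$ ($I = 51 + 27 = 78$)
$y = \frac{1}{206}$ ($y = \frac{1}{72 + 134} = \frac{1}{206} \approx 0.0048544$)
$I \left(-9\right) + y = 78 \left(-9\right) + \frac{1}{206} = -702 + \frac{1}{206} = - \frac{144611}{206}$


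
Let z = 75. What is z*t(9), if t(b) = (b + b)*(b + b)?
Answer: 24300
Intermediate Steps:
t(b) = 4*b² (t(b) = (2*b)*(2*b) = 4*b²)
z*t(9) = 75*(4*9²) = 75*(4*81) = 75*324 = 24300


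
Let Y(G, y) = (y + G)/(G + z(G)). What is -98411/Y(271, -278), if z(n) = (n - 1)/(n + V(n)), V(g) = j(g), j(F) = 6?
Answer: 7413989507/1939 ≈ 3.8236e+6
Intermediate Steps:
V(g) = 6
z(n) = (-1 + n)/(6 + n) (z(n) = (n - 1)/(n + 6) = (-1 + n)/(6 + n))
Y(G, y) = (G + y)/(G + (-1 + G)/(6 + G)) (Y(G, y) = (y + G)/(G + (-1 + G)/(6 + G)) = (G + y)/(G + (-1 + G)/(6 + G)))
-98411/Y(271, -278) = -98411*(-1 + 271 + 271*(6 + 271))/((6 + 271)*(271 - 278)) = -98411/(277*(-7)/(-1 + 271 + 271*277)) = -98411/(277*(-7)/(-1 + 271 + 75067)) = -98411/(277*(-7)/75337) = -98411/((1/75337)*277*(-7)) = -98411/(-1939/75337) = -98411*(-75337/1939) = 7413989507/1939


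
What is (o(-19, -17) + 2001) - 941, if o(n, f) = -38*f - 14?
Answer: 1692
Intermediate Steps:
o(n, f) = -14 - 38*f
(o(-19, -17) + 2001) - 941 = ((-14 - 38*(-17)) + 2001) - 941 = ((-14 + 646) + 2001) - 941 = (632 + 2001) - 941 = 2633 - 941 = 1692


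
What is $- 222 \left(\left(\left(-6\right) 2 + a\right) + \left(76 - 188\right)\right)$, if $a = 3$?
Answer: $26862$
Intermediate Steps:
$- 222 \left(\left(\left(-6\right) 2 + a\right) + \left(76 - 188\right)\right) = - 222 \left(\left(\left(-6\right) 2 + 3\right) + \left(76 - 188\right)\right) = - 222 \left(\left(-12 + 3\right) + \left(76 - 188\right)\right) = - 222 \left(-9 - 112\right) = \left(-222\right) \left(-121\right) = 26862$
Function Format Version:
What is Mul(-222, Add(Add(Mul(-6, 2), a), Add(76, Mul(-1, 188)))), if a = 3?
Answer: 26862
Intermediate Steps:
Mul(-222, Add(Add(Mul(-6, 2), a), Add(76, Mul(-1, 188)))) = Mul(-222, Add(Add(Mul(-6, 2), 3), Add(76, Mul(-1, 188)))) = Mul(-222, Add(Add(-12, 3), Add(76, -188))) = Mul(-222, Add(-9, -112)) = Mul(-222, -121) = 26862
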